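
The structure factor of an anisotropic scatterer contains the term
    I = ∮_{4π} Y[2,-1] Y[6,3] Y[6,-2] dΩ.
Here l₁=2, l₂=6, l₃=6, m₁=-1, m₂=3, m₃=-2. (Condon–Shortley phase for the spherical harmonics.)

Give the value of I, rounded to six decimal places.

-0.140463

Checks pass: Σm=0; 14 even; l₃=6∈[4,8].
(2·2+1)(2·6+1)(2·6+1) = 845
Δ: 2! 2! 10! / 15! → 1/90090
sum: t=0:+1/69120 t=1:−1/14400 t=2:+1/69120 = -7/172800
3j²(2 6 6; 0 0 0) = Δ·Π!·Σ² = 14/715  (sign -1)
sum: t=1:−1/161280 t=2:+1/60480 = 1/96768
3j²(2 6 6; -1 3 -2) = Δ·Π!·Σ² = 15/1001  (sign +1)
combine: 4πI² = 845·14/715·15/1001 = 30/121
take √, sign -1: I = -0.14046335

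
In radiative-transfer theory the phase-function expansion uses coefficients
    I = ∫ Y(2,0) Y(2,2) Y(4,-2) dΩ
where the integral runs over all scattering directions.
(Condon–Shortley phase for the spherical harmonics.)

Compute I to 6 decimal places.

Checks pass: Σm=0; 8 even; l₃=4∈[0,4].
(2·2+1)(2·2+1)(2·4+1) = 225
Δ: 0! 4! 4! / 9! → 1/630
sum: t=0:+1/16 = 1/16
3j²(2 2 4; 0 0 0) = Δ·Π!·Σ² = 2/35  (sign +1)
sum: t=0:+1/96 = 1/96
3j²(2 2 4; 0 2 -2) = Δ·Π!·Σ² = 1/42  (sign +1)
combine: 4πI² = 225·2/35·1/42 = 15/49
take √, sign +1: I = 0.15607835

0.156078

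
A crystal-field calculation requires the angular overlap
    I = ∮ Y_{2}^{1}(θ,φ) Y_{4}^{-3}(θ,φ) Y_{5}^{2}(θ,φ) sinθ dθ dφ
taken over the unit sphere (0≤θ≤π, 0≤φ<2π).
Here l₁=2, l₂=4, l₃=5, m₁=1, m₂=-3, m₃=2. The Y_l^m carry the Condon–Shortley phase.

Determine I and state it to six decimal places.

L=11 odd ⇒ parity kills the (l;000) factor ⇒ I = 0

0.000000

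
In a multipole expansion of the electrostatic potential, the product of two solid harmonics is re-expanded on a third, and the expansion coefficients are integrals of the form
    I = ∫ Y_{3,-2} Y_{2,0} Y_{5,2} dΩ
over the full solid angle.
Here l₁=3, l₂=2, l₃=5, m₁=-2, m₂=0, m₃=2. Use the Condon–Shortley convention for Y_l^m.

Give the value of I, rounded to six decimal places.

Rules hold: Σm=0, L=10 even, 1≤5≤5.
N = 7·5·11 = 385
Δ = 0!·6!·4!/11! = 1/2310
Racah Σ t=0..0: t=0:+1/144 = 1/144
⇒ 3j(3 2 5; 0 0 0)² = 10/231, sgn -1
Racah Σ t=0..0: t=0:+1/480 = 1/480
⇒ 3j(3 2 5; -2 0 2)² = 3/110, sgn -1
4πI² = N·(3j₀)²·(3jₘ)² = 5/11
I = +1·√(0.454545/4π) = 0.19018827

0.190188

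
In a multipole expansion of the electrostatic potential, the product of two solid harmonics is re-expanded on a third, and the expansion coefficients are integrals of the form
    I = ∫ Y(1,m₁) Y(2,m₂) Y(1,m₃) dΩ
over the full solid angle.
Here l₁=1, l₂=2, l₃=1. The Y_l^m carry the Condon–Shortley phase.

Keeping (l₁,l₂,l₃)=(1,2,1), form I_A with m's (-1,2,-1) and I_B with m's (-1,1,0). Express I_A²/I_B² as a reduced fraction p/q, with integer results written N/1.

2/1

Shared (l₁,l₂,l₃)=(1,2,1): N and (l;000)² cancel in I_A²/I_B².
A: Δ = 2!·0!·2!/5! = 1/30; Racah Σ t=2..2: t=2:+1/4 = 1/4; ⇒ 3j(1 2 1; -1 2 -1)² = 1/5, sgn +1
B: Δ = 2!·0!·2!/5! = 1/30; Racah Σ t=2..2: t=2:+1/2 = 1/2; ⇒ 3j(1 2 1; -1 1 0)² = 1/10, sgn -1
I_A²/I_B² = (1/5)/(1/10) = 2/1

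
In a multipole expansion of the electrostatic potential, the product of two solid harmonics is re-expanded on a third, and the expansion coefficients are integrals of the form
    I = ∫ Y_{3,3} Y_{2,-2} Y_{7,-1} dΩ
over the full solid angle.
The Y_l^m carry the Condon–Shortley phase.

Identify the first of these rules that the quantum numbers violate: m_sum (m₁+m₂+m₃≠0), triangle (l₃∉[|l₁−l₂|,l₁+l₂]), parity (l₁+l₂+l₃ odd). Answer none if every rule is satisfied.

triangle

azimuthal sum: 3 − 2 − 1 = 0  ✓
1 ≤ 7 ≤ 5 (triangle on l)  ✗
L = 3 + 2 + 7 = 12 (even)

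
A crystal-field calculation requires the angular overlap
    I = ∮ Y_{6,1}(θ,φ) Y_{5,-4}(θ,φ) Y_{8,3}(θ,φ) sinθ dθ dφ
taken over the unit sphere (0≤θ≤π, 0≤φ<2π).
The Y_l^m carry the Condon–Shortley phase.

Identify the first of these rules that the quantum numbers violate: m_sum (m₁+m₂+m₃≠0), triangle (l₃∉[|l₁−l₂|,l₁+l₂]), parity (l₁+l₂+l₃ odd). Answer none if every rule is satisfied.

parity

Σmᵢ = 0  ✓
l₃∈[|l₁−l₂|,l₁+l₂]=[1,11], have l₃=8  ✓
Σlᵢ = 19 ⇒ odd  ✗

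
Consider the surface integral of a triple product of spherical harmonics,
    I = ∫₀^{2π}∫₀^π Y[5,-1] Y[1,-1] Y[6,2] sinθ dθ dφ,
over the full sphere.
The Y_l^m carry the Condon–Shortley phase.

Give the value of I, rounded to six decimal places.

m-sum 0 ✓  L=12 even ✓  4≤6≤6 ✓
Π(2lᵢ+1) = 11×3×13 = 429
triangle coeff Δ(5,1,6) = 1/858
Σ_t [0,0]: t=0:+1/14400 = 1/14400
(3j)²=6/143 [(5 1 6; 0 0 0)], sign=+1
Σ_t [0,0]: t=0:+1/34560 = 1/34560
(3j)²=14/429 [(5 1 6; -1 -1 2)], sign=+1
⇒ 4πI² = 84/143
I = (+1)√(84/143/(4π)) = 0.21620548

0.216205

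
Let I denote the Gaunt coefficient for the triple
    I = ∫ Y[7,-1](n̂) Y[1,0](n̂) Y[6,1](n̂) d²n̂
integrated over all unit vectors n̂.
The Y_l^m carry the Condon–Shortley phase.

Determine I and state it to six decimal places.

-0.242415

Rules hold: Σm=0, L=14 even, 6≤6≤8.
N = 15·3·13 = 585
Δ = 2!·12!·0!/15! = 1/1365
Racah Σ t=1..1: t=1:−1/518400 = -1/518400
⇒ 3j(7 1 6; 0 0 0)² = 7/195, sgn -1
Racah Σ t=1..1: t=1:−1/604800 = -1/604800
⇒ 3j(7 1 6; -1 0 1)² = 16/455, sgn +1
4πI² = N·(3j₀)²·(3jₘ)² = 48/65
I = -1·√(0.738462/4π) = -0.24241473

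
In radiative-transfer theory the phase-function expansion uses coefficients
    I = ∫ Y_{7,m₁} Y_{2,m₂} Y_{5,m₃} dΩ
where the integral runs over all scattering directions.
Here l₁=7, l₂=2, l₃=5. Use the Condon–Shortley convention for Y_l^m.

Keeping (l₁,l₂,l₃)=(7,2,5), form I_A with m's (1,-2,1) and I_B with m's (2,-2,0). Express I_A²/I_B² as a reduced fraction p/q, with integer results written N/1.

Shared (l₁,l₂,l₃)=(7,2,5): N and (l;000)² cancel in I_A²/I_B².
A: Δ = 4!·10!·0!/15! = 1/15015; Racah Σ t=0..0: t=0:+1/414720 = 1/414720; ⇒ 3j(7 2 5; 1 -2 1)² = 2/429, sgn +1
B: Δ = 4!·10!·0!/15! = 1/15015; Racah Σ t=0..0: t=0:+1/345600 = 1/345600; ⇒ 3j(7 2 5; 2 -2 0)² = 6/715, sgn -1
I_A²/I_B² = (2/429)/(6/715) = 5/9

5/9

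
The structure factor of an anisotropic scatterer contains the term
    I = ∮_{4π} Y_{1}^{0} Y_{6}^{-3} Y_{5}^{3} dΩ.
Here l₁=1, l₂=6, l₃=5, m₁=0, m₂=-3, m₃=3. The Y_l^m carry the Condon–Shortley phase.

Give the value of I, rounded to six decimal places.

-0.212310

Checks pass: Σm=0; 12 even; l₃=5∈[5,7].
(2·1+1)(2·6+1)(2·5+1) = 429
Δ: 2! 0! 10! / 13! → 1/858
sum: t=1:−1/14400 = -1/14400
3j²(1 6 5; 0 0 0) = Δ·Π!·Σ² = 6/143  (sign +1)
sum: t=1:−1/80640 = -1/80640
3j²(1 6 5; 0 -3 3) = Δ·Π!·Σ² = 9/286  (sign -1)
combine: 4πI² = 429·6/143·9/286 = 81/143
take √, sign -1: I = -0.21230956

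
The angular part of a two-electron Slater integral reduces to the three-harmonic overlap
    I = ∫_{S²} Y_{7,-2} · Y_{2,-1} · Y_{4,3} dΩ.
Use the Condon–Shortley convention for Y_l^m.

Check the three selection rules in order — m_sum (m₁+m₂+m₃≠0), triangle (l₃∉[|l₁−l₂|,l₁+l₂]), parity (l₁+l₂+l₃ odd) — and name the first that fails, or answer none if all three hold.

triangle

m₁+m₂+m₃ = -2 − 1 + 3 = 0  ✓
triangle: |7−2|=5 ≤ l₃=4 ≤ 7+2=9  ✗
parity: l₁+l₂+l₃ = 13 is odd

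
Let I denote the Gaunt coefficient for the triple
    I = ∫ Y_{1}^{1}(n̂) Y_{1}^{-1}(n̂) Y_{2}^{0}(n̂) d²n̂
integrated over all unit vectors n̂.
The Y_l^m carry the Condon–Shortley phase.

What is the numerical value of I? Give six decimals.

Rules hold: Σm=0, L=4 even, 0≤2≤2.
N = 3·3·5 = 45
Δ = 0!·2!·2!/5! = 1/30
Racah Σ t=0..0: t=0:+1/1 = 1/1
⇒ 3j(1 1 2; 0 0 0)² = 2/15, sgn +1
Racah Σ t=0..0: t=0:+1/4 = 1/4
⇒ 3j(1 1 2; 1 -1 0)² = 1/30, sgn +1
4πI² = N·(3j₀)²·(3jₘ)² = 1/5
I = +1·√(0.2/4π) = 0.12615663

0.126157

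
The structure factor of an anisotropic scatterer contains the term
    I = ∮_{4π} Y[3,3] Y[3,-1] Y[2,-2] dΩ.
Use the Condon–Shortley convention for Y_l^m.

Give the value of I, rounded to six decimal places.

0.132981

Checks pass: Σm=0; 8 even; l₃=2∈[0,6].
(2·3+1)(2·3+1)(2·2+1) = 245
Δ: 4! 2! 2! / 9! → 1/3780
sum: t=1:−1/24 t=2:+1/4 t=3:−1/24 = 1/6
3j²(3 3 2; 0 0 0) = Δ·Π!·Σ² = 4/105  (sign +1)
sum: t=0:+1/96 = 1/96
3j²(3 3 2; 3 -1 -2) = Δ·Π!·Σ² = 1/42  (sign +1)
combine: 4πI² = 245·4/105·1/42 = 2/9
take √, sign +1: I = 0.13298076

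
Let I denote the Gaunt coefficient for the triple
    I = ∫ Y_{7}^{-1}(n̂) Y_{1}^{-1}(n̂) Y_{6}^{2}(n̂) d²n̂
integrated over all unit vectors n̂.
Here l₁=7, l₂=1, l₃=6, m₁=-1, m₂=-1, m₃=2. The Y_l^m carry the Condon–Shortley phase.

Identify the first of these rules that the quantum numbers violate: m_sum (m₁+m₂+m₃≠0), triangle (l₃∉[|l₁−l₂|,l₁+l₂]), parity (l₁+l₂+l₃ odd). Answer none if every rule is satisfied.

azimuthal sum: -1 − 1 + 2 = 0  ✓
6 ≤ 6 ≤ 8 (triangle on l)  ✓
L = 7 + 1 + 6 = 14 (even)  ✓

none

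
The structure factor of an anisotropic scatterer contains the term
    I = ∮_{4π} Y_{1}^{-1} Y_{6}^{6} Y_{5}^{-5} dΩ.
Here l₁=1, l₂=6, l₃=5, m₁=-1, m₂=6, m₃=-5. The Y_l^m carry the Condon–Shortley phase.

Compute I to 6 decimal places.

0.331940

Checks pass: Σm=0; 12 even; l₃=5∈[5,7].
(2·1+1)(2·6+1)(2·5+1) = 429
Δ: 2! 0! 10! / 13! → 1/858
sum: t=1:−1/14400 = -1/14400
3j²(1 6 5; 0 0 0) = Δ·Π!·Σ² = 6/143  (sign +1)
sum: t=2:+1/7257600 = 1/7257600
3j²(1 6 5; -1 6 -5) = Δ·Π!·Σ² = 1/13  (sign +1)
combine: 4πI² = 429·6/143·1/13 = 18/13
take √, sign +1: I = 0.33194004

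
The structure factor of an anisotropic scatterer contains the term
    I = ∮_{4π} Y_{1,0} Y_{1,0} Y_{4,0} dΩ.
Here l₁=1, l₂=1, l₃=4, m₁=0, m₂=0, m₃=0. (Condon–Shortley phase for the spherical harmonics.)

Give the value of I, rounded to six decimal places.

0.000000

|1−1|≤4≤1+1 violated ⇒ I = 0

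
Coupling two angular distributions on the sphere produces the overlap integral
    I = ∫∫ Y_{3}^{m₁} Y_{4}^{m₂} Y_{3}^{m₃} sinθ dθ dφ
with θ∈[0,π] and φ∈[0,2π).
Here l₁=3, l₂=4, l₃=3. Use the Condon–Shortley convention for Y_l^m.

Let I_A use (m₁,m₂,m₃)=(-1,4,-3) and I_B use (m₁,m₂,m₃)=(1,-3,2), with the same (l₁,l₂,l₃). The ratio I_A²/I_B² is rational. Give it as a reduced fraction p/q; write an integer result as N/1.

Shared (l₁,l₂,l₃)=(3,4,3): N and (l;000)² cancel in I_A²/I_B².
A: Δ = 4!·2!·4!/11! = 1/34650; Racah Σ t=4..4: t=4:+1/1152 = 1/1152; ⇒ 3j(3 4 3; -1 4 -3)² = 1/33, sgn +1
B: Δ = 4!·2!·4!/11! = 1/34650; Racah Σ t=0..1: t=0:+1/288 t=1:−1/144 = -1/288; ⇒ 3j(3 4 3; 1 -3 2)² = 1/99, sgn +1
I_A²/I_B² = (1/33)/(1/99) = 3/1

3/1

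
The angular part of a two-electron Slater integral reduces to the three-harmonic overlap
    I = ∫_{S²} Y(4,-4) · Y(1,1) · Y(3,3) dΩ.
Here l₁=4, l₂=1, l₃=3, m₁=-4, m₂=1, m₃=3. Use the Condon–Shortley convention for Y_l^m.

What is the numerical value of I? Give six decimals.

Rules hold: Σm=0, L=8 even, 3≤3≤5.
N = 9·3·7 = 189
Δ = 2!·6!·0!/9! = 1/252
Racah Σ t=1..1: t=1:−1/36 = -1/36
⇒ 3j(4 1 3; 0 0 0)² = 4/63, sgn +1
Racah Σ t=2..2: t=2:+1/1440 = 1/1440
⇒ 3j(4 1 3; -4 1 3)² = 1/9, sgn +1
4πI² = N·(3j₀)²·(3jₘ)² = 4/3
I = +1·√(1.33333/4π) = 0.32573501

0.325735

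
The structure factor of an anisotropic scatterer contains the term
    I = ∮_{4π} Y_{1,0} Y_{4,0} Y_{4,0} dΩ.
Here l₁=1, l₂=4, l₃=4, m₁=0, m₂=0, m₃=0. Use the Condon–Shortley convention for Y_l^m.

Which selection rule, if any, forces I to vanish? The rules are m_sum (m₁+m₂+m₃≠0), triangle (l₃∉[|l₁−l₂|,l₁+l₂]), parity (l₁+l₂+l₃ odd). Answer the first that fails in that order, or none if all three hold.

azimuthal sum: 0 + 0 + 0 = 0  ✓
3 ≤ 4 ≤ 5 (triangle on l)  ✓
L = 1 + 4 + 4 = 9 (odd)  ✗

parity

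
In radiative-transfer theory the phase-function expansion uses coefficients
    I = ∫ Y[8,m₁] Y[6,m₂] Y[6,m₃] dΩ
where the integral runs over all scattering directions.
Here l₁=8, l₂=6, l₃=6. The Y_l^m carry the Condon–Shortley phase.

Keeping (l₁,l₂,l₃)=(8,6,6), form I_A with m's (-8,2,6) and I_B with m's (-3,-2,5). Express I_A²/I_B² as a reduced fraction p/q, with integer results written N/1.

Same 8,6,6: normalisation and zero-m 3j drop out of the ratio.
A: Δ: 8! 8! 4! / 21! → 1/1309458150; sum: t=8:+1/39016857600 = 1/39016857600; 3j²(8 6 6; -8 2 6) = Δ·Π!·Σ² = 11/2261  (sign +1)
B: Δ: 8! 8! 4! / 21! → 1/1309458150; sum: t=3:−1/174182400 t=4:+1/69672960 = 1/116121600; 3j²(8 6 6; -3 -2 5) = Δ·Π!·Σ² = 44/4199  (sign -1)
I_A²/I_B² = (11/2261)/(44/4199) = 13/28

13/28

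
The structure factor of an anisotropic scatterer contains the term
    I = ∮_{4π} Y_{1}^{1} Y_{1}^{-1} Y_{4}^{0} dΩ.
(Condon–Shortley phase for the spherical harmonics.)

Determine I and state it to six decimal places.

0.000000

l₃=4 ∉ [0,2] — triangle fails ⇒ I = 0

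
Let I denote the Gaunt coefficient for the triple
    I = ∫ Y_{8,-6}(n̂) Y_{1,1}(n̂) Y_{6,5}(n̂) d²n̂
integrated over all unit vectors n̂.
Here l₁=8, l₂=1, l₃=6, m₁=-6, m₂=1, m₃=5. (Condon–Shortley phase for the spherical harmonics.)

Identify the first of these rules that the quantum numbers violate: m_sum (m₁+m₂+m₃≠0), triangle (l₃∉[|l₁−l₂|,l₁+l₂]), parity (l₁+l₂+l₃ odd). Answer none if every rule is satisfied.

Σmᵢ = 0  ✓
l₃∈[|l₁−l₂|,l₁+l₂]=[7,9], have l₃=6  ✗
Σlᵢ = 15 ⇒ odd

triangle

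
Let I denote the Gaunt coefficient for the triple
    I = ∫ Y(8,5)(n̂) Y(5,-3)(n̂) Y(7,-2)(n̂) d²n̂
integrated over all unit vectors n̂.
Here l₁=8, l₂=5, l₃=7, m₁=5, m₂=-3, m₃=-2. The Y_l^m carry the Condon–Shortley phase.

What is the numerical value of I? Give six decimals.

0.056053

Checks pass: Σm=0; 20 even; l₃=7∈[3,13].
(2·8+1)(2·5+1)(2·7+1) = 2805
Δ: 6! 10! 4! / 21! → 1/814773960
sum: t=1:−1/87091200 t=2:+1/4976640 t=3:−1/2073600 t=4:+1/4976640 t=5:−1/87091200 = -1/9676800
3j²(8 5 7; 0 0 0) = Δ·Π!·Σ² = 360/46189  (sign +1)
sum: t=0:+1/87091200 t=1:−1/58060800 t=2:+1/418037760 = -1/298598400
3j²(8 5 7; 5 -3 -2) = Δ·Π!·Σ² = 7/3876  (sign +1)
combine: 4πI² = 2805·360/46189·7/3876 = 3150/79781
take √, sign +1: I = 0.05605323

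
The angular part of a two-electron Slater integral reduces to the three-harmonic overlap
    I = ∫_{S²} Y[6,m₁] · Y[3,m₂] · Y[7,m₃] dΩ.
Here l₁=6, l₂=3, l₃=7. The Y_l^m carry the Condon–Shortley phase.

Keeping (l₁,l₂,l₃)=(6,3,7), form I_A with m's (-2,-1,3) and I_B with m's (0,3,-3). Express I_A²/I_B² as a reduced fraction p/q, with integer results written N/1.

Same 6,3,7: normalisation and zero-m 3j drop out of the ratio.
A: Δ: 2! 10! 4! / 17! → 1/2042040; sum: t=0:+1/645120 t=1:−1/181440 t=2:+1/829440 = -1/362880; 3j²(6 3 7; -2 -1 3) = Δ·Π!·Σ² = 256/17017  (sign -1)
B: Δ: 2! 10! 4! / 17! → 1/2042040; sum: t=2:+1/829440 = 1/829440; 3j²(6 3 7; 0 3 -3) = Δ·Π!·Σ² = 225/9724  (sign +1)
I_A²/I_B² = (256/17017)/(225/9724) = 1024/1575

1024/1575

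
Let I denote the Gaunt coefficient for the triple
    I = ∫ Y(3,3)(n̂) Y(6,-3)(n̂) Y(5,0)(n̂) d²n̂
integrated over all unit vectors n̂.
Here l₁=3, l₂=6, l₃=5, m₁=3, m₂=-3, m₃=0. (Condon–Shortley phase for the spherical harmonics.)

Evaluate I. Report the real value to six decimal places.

m-sum 0 ✓  L=14 even ✓  3≤5≤9 ✓
Π(2lᵢ+1) = 7×13×11 = 1001
triangle coeff Δ(3,6,5) = 1/675675
Σ_t [1,3]: t=1:−1/8640 t=2:+1/2304 t=3:−1/8640 = 7/34560
(3j)²=7/429 [(3 6 5; 0 0 0)], sign=-1
Σ_t [0,0]: t=0:+1/34560 = 1/34560
(3j)²=4/143 [(3 6 5; 3 -3 0)], sign=-1
⇒ 4πI² = 196/429
I = (+1)√(196/429/(4π)) = 0.19067531

0.190675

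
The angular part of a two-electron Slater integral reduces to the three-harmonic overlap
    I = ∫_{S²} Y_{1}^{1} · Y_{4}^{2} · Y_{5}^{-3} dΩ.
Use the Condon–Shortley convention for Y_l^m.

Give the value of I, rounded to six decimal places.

Rules hold: Σm=0, L=10 even, 3≤5≤5.
N = 3·9·11 = 297
Δ = 0!·2!·8!/11! = 1/495
Racah Σ t=0..0: t=0:+1/576 = 1/576
⇒ 3j(1 4 5; 0 0 0)² = 5/99, sgn -1
Racah Σ t=0..0: t=0:+1/2880 = 1/2880
⇒ 3j(1 4 5; 1 2 -3)² = 28/495, sgn +1
4πI² = N·(3j₀)²·(3jₘ)² = 28/33
I = -1·√(0.848485/4π) = -0.25984664

-0.259847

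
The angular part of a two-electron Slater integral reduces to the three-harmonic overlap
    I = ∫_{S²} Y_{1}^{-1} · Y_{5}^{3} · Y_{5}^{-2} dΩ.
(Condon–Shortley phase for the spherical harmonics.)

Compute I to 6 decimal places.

L=11 odd ⇒ parity kills the (l;000) factor ⇒ I = 0

0.000000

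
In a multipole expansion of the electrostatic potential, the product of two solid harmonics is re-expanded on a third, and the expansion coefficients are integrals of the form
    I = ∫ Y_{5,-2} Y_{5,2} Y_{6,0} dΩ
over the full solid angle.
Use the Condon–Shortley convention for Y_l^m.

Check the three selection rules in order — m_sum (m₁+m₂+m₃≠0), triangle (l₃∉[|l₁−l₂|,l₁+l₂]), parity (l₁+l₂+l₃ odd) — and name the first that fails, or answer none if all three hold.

none

azimuthal sum: -2 + 2 + 0 = 0  ✓
0 ≤ 6 ≤ 10 (triangle on l)  ✓
L = 5 + 5 + 6 = 16 (even)  ✓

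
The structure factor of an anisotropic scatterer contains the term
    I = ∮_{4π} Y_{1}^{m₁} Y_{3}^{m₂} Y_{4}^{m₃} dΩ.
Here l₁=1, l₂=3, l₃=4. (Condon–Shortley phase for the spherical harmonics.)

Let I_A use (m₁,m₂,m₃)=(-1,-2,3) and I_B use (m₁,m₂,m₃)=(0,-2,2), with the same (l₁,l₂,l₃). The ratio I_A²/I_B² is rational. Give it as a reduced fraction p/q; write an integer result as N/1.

7/4

Same 1,3,4: normalisation and zero-m 3j drop out of the ratio.
A: Δ: 0! 2! 6! / 9! → 1/252; sum: t=0:+1/240 = 1/240; 3j²(1 3 4; -1 -2 3) = Δ·Π!·Σ² = 1/12  (sign -1)
B: Δ: 0! 2! 6! / 9! → 1/252; sum: t=0:+1/120 = 1/120; 3j²(1 3 4; 0 -2 2) = Δ·Π!·Σ² = 1/21  (sign +1)
I_A²/I_B² = (1/12)/(1/21) = 7/4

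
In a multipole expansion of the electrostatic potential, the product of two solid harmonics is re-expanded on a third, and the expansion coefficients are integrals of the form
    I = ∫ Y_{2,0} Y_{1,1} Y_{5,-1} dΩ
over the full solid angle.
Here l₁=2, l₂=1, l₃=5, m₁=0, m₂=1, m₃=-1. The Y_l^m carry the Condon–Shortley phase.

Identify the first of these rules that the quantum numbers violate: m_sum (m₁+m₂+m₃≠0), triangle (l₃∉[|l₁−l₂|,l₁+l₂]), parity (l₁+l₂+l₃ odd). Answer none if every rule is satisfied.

m₁+m₂+m₃ = 0 + 1 − 1 = 0  ✓
triangle: |2−1|=1 ≤ l₃=5 ≤ 2+1=3  ✗
parity: l₁+l₂+l₃ = 8 is even

triangle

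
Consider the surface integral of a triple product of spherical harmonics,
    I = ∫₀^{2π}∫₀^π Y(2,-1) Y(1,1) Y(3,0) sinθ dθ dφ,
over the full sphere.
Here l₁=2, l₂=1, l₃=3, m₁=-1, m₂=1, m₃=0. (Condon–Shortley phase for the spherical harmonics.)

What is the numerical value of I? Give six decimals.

m-sum 0 ✓  L=6 even ✓  1≤3≤3 ✓
Π(2lᵢ+1) = 5×3×7 = 105
triangle coeff Δ(2,1,3) = 1/105
Σ_t [0,0]: t=0:+1/4 = 1/4
(3j)²=3/35 [(2 1 3; 0 0 0)], sign=-1
Σ_t [0,0]: t=0:+1/12 = 1/12
(3j)²=1/35 [(2 1 3; -1 1 0)], sign=-1
⇒ 4πI² = 9/35
I = (+1)√(9/35/(4π)) = 0.14304817

0.143048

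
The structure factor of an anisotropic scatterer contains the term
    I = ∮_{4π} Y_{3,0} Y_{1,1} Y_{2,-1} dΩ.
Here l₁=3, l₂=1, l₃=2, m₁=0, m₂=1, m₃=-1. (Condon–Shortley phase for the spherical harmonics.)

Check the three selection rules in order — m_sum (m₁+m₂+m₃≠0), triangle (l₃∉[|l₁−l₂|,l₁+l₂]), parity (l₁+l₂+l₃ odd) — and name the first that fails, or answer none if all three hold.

azimuthal sum: 0 + 1 − 1 = 0  ✓
2 ≤ 2 ≤ 4 (triangle on l)  ✓
L = 3 + 1 + 2 = 6 (even)  ✓

none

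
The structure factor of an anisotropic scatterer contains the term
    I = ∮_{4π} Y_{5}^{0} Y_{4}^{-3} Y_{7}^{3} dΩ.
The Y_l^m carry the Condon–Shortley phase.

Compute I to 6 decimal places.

m-sum 0 ✓  L=16 even ✓  1≤7≤9 ✓
Π(2lᵢ+1) = 11×9×15 = 1485
triangle coeff Δ(5,4,7) = 1/6126120
Σ_t [0,2]: t=0:+1/69120 t=1:−1/20736 t=2:+1/69120 = -1/51840
(3j)²=280/21879 [(5 4 7; 0 0 0)], sign=+1
Σ_t [0,1]: t=0:+1/172800 t=1:−1/414720 = 7/2073600
(3j)²=343/29172 [(5 4 7; 0 -3 3)], sign=+1
⇒ 4πI² = 120050/537251
I = (+1)√(120050/537251/(4π)) = 0.13334832

0.133348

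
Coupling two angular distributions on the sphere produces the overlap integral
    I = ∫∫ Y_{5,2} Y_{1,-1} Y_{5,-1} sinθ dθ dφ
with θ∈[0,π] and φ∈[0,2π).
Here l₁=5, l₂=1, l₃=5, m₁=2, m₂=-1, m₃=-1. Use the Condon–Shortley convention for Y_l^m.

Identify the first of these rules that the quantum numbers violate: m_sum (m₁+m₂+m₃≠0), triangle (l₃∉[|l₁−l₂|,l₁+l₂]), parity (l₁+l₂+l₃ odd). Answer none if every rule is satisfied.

m₁+m₂+m₃ = 2 − 1 − 1 = 0  ✓
triangle: |5−1|=4 ≤ l₃=5 ≤ 5+1=6  ✓
parity: l₁+l₂+l₃ = 11 is odd  ✗

parity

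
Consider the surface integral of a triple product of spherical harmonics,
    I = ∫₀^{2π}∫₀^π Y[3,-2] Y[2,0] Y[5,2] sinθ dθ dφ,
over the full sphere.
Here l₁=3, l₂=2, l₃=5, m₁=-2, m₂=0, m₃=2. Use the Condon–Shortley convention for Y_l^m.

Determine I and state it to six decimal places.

Checks pass: Σm=0; 10 even; l₃=5∈[1,5].
(2·3+1)(2·2+1)(2·5+1) = 385
Δ: 0! 6! 4! / 11! → 1/2310
sum: t=0:+1/144 = 1/144
3j²(3 2 5; 0 0 0) = Δ·Π!·Σ² = 10/231  (sign -1)
sum: t=0:+1/480 = 1/480
3j²(3 2 5; -2 0 2) = Δ·Π!·Σ² = 3/110  (sign -1)
combine: 4πI² = 385·10/231·3/110 = 5/11
take √, sign +1: I = 0.19018827

0.190188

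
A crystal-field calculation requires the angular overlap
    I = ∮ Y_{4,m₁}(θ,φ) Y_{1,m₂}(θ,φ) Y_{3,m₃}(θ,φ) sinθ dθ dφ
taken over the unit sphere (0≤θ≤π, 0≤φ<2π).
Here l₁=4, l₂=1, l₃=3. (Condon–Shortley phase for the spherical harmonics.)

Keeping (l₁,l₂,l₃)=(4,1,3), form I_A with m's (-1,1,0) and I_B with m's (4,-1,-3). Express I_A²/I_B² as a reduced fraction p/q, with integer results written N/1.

Same 4,1,3: normalisation and zero-m 3j drop out of the ratio.
A: Δ: 2! 6! 0! / 9! → 1/252; sum: t=2:+1/72 = 1/72; 3j²(4 1 3; -1 1 0) = Δ·Π!·Σ² = 5/126  (sign -1)
B: Δ: 2! 6! 0! / 9! → 1/252; sum: t=0:+1/1440 = 1/1440; 3j²(4 1 3; 4 -1 -3) = Δ·Π!·Σ² = 1/9  (sign +1)
I_A²/I_B² = (5/126)/(1/9) = 5/14

5/14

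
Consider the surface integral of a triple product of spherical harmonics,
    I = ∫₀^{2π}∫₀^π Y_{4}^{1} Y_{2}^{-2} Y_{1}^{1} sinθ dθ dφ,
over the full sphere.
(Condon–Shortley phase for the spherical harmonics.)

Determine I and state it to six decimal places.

triangle: need 2≤l₃≤6, have 1; I=0

0.000000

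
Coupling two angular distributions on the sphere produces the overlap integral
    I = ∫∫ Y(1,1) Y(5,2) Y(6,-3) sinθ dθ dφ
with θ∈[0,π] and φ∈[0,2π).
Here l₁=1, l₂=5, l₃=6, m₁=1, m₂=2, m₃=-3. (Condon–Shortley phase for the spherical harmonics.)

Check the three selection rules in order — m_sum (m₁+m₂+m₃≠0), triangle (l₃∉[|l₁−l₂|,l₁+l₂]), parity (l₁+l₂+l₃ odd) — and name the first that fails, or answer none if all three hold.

none

Σmᵢ = 0  ✓
l₃∈[|l₁−l₂|,l₁+l₂]=[4,6], have l₃=6  ✓
Σlᵢ = 12 ⇒ even  ✓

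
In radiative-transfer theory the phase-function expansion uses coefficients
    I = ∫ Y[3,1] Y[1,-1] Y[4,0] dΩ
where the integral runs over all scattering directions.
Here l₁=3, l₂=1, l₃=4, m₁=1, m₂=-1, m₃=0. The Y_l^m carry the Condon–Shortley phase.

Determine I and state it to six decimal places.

0.150786

m-sum 0 ✓  L=8 even ✓  2≤4≤4 ✓
Π(2lᵢ+1) = 7×3×9 = 189
triangle coeff Δ(3,1,4) = 1/252
Σ_t [0,0]: t=0:+1/36 = 1/36
(3j)²=4/63 [(3 1 4; 0 0 0)], sign=+1
Σ_t [0,0]: t=0:+1/96 = 1/96
(3j)²=1/42 [(3 1 4; 1 -1 0)], sign=+1
⇒ 4πI² = 2/7
I = (+1)√(2/7/(4π)) = 0.15078601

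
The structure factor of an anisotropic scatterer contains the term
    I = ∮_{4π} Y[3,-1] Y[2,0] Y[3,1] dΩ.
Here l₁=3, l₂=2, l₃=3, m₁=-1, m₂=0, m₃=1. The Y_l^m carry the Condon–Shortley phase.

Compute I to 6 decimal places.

Rules hold: Σm=0, L=8 even, 1≤3≤5.
N = 7·5·7 = 245
Δ = 2!·4!·2!/9! = 1/3780
Racah Σ t=0..2: t=0:+1/24 t=1:−1/4 t=2:+1/24 = -1/6
⇒ 3j(3 2 3; 0 0 0)² = 4/105, sgn +1
Racah Σ t=0..2: t=0:+1/96 t=1:−1/6 t=2:+1/16 = -3/32
⇒ 3j(3 2 3; -1 0 1)² = 3/140, sgn -1
4πI² = N·(3j₀)²·(3jₘ)² = 1/5
I = -1·√(0.2/4π) = -0.12615663

-0.126157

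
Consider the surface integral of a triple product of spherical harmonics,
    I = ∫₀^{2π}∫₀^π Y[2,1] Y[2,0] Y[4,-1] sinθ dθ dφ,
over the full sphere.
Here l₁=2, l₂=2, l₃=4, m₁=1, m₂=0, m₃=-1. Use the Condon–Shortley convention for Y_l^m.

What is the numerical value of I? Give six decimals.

m-sum 0 ✓  L=8 even ✓  0≤4≤4 ✓
Π(2lᵢ+1) = 5×5×9 = 225
triangle coeff Δ(2,2,4) = 1/630
Σ_t [0,0]: t=0:+1/16 = 1/16
(3j)²=2/35 [(2 2 4; 0 0 0)], sign=+1
Σ_t [0,0]: t=0:+1/24 = 1/24
(3j)²=1/21 [(2 2 4; 1 0 -1)], sign=-1
⇒ 4πI² = 30/49
I = (-1)√(30/49/(4π)) = -0.22072812

-0.220728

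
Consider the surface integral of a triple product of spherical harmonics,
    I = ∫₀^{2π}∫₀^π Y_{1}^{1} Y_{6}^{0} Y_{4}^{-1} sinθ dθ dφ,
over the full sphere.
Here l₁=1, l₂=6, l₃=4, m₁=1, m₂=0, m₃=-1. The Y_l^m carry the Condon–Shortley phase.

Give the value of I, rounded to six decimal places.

0.000000

triangle: need 5≤l₃≤7, have 4; I=0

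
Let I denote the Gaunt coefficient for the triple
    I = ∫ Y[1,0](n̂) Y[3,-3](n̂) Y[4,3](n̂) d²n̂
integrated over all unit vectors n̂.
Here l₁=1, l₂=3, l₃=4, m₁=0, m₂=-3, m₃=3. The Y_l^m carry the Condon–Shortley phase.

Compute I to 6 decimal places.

-0.162868

m-sum 0 ✓  L=8 even ✓  2≤4≤4 ✓
Π(2lᵢ+1) = 3×7×9 = 189
triangle coeff Δ(1,3,4) = 1/252
Σ_t [0,0]: t=0:+1/36 = 1/36
(3j)²=4/63 [(1 3 4; 0 0 0)], sign=+1
Σ_t [0,0]: t=0:+1/720 = 1/720
(3j)²=1/36 [(1 3 4; 0 -3 3)], sign=-1
⇒ 4πI² = 1/3
I = (-1)√(1/3/(4π)) = -0.16286750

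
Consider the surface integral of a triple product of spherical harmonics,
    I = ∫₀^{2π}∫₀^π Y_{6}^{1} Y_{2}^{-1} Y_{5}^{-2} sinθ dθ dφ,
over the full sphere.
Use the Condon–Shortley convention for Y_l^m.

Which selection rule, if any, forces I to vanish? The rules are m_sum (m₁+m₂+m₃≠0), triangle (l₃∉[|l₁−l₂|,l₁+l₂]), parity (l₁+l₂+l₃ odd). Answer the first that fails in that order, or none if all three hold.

azimuthal sum: 1 − 1 − 2 = -2  ✗
4 ≤ 5 ≤ 8 (triangle on l)
L = 6 + 2 + 5 = 13 (odd)

m_sum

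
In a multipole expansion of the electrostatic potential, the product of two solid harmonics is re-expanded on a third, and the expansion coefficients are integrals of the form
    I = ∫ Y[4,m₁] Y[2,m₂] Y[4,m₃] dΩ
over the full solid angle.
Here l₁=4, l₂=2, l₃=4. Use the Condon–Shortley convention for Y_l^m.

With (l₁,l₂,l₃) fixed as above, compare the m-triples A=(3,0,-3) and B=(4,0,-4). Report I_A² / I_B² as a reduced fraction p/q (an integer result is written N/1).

1/16

Shared (l₁,l₂,l₃)=(4,2,4): N and (l;000)² cancel in I_A²/I_B².
A: Δ = 2!·6!·2!/11! = 1/13860; Racah Σ t=0..1: t=0:+1/480 t=1:−1/720 = 1/1440; ⇒ 3j(4 2 4; 3 0 -3)² = 7/1980, sgn -1
B: Δ = 2!·6!·2!/11! = 1/13860; Racah Σ t=0..0: t=0:+1/2880 = 1/2880; ⇒ 3j(4 2 4; 4 0 -4)² = 28/495, sgn +1
I_A²/I_B² = (7/1980)/(28/495) = 1/16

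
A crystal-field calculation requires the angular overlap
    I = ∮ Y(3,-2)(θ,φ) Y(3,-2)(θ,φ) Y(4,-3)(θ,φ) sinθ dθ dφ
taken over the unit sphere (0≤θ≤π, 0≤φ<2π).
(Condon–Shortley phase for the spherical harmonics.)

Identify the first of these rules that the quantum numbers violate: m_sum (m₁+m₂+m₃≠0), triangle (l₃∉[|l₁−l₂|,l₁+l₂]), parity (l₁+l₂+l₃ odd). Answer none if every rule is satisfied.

azimuthal sum: -2 − 2 − 3 = -7  ✗
0 ≤ 4 ≤ 6 (triangle on l)
L = 3 + 3 + 4 = 10 (even)

m_sum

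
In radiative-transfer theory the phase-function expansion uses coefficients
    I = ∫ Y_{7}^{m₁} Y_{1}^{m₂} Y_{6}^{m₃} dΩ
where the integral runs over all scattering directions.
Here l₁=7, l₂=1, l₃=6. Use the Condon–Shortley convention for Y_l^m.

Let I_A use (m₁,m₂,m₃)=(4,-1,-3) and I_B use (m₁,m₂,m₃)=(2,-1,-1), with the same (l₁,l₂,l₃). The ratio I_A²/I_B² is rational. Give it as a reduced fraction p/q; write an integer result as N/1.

l's match ⇒ only the (l;m) 3-j factors differ between A and B.
A: triangle coeff Δ(7,1,6) = 1/1365; Σ_t [0,0]: t=0:+1/4354560 = 1/4354560; (3j)²=11/273 [(7 1 6; 4 -1 -3)], sign=-1
B: triangle coeff Δ(7,1,6) = 1/1365; Σ_t [0,0]: t=0:+1/1209600 = 1/1209600; (3j)²=12/455 [(7 1 6; 2 -1 -1)], sign=-1
I_A²/I_B² = (11/273)/(12/455) = 55/36

55/36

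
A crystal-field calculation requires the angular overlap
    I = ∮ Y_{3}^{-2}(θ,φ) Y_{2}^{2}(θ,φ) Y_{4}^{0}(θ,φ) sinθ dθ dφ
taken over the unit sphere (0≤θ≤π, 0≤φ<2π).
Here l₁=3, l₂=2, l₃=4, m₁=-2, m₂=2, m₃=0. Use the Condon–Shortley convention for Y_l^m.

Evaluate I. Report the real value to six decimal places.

Σlᵢ=9 odd — θ-integrand is odd under cosθ→−cosθ; I=0

0.000000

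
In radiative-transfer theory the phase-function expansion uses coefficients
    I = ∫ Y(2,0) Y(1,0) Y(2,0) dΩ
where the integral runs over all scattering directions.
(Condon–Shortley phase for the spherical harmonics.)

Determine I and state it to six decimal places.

0.000000

Σlᵢ=5 odd — θ-integrand is odd under cosθ→−cosθ; I=0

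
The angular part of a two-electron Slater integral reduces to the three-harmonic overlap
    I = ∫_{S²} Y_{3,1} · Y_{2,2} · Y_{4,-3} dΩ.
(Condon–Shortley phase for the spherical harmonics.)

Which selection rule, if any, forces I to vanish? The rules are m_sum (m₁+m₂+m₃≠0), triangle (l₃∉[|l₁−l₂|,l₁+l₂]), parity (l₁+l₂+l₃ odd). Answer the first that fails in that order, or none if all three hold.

m₁+m₂+m₃ = 1 + 2 − 3 = 0  ✓
triangle: |3−2|=1 ≤ l₃=4 ≤ 3+2=5  ✓
parity: l₁+l₂+l₃ = 9 is odd  ✗

parity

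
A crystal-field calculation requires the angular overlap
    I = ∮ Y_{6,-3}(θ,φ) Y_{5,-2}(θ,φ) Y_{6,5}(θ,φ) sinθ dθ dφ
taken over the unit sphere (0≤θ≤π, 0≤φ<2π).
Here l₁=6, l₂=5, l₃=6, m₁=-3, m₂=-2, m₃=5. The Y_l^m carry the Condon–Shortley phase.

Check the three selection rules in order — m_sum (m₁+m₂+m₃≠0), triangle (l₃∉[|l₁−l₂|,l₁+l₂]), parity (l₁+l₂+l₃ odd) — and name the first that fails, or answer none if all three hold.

Σmᵢ = 0  ✓
l₃∈[|l₁−l₂|,l₁+l₂]=[1,11], have l₃=6  ✓
Σlᵢ = 17 ⇒ odd  ✗

parity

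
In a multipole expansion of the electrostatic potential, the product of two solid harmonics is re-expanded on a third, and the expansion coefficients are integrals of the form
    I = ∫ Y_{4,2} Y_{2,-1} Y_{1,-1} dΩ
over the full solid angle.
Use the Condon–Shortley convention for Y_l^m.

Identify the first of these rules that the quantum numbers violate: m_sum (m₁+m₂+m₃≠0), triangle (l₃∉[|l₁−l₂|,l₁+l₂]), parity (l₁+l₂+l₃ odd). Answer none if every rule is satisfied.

Σmᵢ = 0  ✓
l₃∈[|l₁−l₂|,l₁+l₂]=[2,6], have l₃=1  ✗
Σlᵢ = 7 ⇒ odd

triangle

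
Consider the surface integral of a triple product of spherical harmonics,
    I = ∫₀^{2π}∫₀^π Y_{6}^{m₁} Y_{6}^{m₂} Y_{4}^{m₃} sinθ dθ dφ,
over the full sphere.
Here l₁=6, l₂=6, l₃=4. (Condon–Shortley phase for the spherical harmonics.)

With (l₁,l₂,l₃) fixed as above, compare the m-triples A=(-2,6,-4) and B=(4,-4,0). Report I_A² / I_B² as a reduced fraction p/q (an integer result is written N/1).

Shared (l₁,l₂,l₃)=(6,6,4): N and (l;000)² cancel in I_A²/I_B².
A: Δ = 8!·4!·4!/17! = 1/15315300; Racah Σ t=8..8: t=8:+1/23224320 = 1/23224320; ⇒ 3j(6 6 4; -2 6 -4)² = 1/442, sgn +1
B: Δ = 8!·4!·4!/17! = 1/15315300; Racah Σ t=0..2: t=0:+1/645120 t=1:−1/181440 t=2:+1/829440 = -1/362880; ⇒ 3j(6 6 4; 4 -4 0)² = 256/17017, sgn -1
I_A²/I_B² = (1/442)/(256/17017) = 77/512

77/512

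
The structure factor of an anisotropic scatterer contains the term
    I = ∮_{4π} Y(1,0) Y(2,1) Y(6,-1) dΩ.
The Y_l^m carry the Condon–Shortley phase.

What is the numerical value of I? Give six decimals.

0.000000

|1−2|≤6≤1+2 violated ⇒ I = 0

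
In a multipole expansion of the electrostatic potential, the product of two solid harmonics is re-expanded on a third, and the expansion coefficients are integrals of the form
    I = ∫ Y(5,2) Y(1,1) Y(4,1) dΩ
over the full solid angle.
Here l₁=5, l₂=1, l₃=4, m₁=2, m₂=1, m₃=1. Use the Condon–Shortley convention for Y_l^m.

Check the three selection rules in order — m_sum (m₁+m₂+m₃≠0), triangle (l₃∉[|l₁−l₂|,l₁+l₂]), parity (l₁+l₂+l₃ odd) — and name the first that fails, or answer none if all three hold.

m_sum

m₁+m₂+m₃ = 2 + 1 + 1 = 4  ✗
triangle: |5−1|=4 ≤ l₃=4 ≤ 5+1=6
parity: l₁+l₂+l₃ = 10 is even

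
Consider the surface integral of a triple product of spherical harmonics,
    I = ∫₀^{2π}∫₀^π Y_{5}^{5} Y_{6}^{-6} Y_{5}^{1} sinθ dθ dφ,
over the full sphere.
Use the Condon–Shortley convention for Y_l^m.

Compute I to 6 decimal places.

0.096539

Checks pass: Σm=0; 16 even; l₃=5∈[1,11].
(2·5+1)(2·6+1)(2·5+1) = 1573
Δ: 6! 4! 6! / 17! → 1/28588560
sum: t=1:−1/345600 t=2:+1/13824 t=3:−1/5184 t=4:+1/13824 t=5:−1/345600 = -7/129600
3j²(5 6 5; 0 0 0) = Δ·Π!·Σ² = 80/7293  (sign +1)
sum: t=0:+1/12441600 = 1/12441600
3j²(5 6 5; 5 -6 1) = Δ·Π!·Σ² = 3/442  (sign +1)
combine: 4πI² = 1573·80/7293·3/442 = 440/3757
take √, sign +1: I = 0.09653856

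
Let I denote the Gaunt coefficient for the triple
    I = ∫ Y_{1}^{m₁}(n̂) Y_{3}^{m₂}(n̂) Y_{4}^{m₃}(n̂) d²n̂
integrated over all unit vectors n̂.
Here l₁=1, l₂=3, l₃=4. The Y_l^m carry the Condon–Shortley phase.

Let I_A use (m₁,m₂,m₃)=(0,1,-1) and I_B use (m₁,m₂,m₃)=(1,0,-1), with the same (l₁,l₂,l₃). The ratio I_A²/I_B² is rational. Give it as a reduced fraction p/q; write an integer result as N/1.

3/2

Same 1,3,4: normalisation and zero-m 3j drop out of the ratio.
A: Δ: 0! 2! 6! / 9! → 1/252; sum: t=0:+1/48 = 1/48; 3j²(1 3 4; 0 1 -1) = Δ·Π!·Σ² = 5/84  (sign -1)
B: Δ: 0! 2! 6! / 9! → 1/252; sum: t=0:+1/72 = 1/72; 3j²(1 3 4; 1 0 -1) = Δ·Π!·Σ² = 5/126  (sign -1)
I_A²/I_B² = (5/84)/(5/126) = 3/2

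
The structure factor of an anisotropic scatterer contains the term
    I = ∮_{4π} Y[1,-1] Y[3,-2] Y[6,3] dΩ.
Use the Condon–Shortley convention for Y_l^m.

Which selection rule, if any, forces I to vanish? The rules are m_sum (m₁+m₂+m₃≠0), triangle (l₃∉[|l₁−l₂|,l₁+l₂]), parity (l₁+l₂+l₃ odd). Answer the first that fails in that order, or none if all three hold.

triangle

Σmᵢ = 0  ✓
l₃∈[|l₁−l₂|,l₁+l₂]=[2,4], have l₃=6  ✗
Σlᵢ = 10 ⇒ even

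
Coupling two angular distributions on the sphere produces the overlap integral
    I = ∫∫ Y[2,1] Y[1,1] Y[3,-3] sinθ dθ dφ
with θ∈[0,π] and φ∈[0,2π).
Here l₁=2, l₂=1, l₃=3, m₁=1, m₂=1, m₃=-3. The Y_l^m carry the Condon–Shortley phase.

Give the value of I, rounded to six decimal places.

Σmᵢ = -1 ≠ 0, so the φ-integral vanishes; I = 0

0.000000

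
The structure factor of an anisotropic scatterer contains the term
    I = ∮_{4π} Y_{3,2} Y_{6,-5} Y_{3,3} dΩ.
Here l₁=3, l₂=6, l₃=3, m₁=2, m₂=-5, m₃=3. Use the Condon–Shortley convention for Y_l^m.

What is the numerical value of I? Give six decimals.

-0.254801

m-sum 0 ✓  L=12 even ✓  3≤3≤9 ✓
Π(2lᵢ+1) = 7×13×7 = 637
triangle coeff Δ(3,6,3) = 1/12012
Σ_t [3,3]: t=3:−1/1296 = -1/1296
(3j)²=100/3003 [(3 6 3; 0 0 0)], sign=+1
Σ_t [1,1]: t=1:−1/86400 = -1/86400
(3j)²=1/26 [(3 6 3; 2 -5 3)], sign=-1
⇒ 4πI² = 350/429
I = (-1)√(350/429/(4π)) = -0.25480060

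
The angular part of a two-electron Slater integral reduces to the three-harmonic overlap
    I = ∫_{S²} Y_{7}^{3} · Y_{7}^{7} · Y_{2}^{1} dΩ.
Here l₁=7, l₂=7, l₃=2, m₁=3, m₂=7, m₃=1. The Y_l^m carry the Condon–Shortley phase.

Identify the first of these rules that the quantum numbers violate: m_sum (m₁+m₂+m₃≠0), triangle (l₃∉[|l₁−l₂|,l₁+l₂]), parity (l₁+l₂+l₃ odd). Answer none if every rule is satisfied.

m_sum

m₁+m₂+m₃ = 3 + 7 + 1 = 11  ✗
triangle: |7−7|=0 ≤ l₃=2 ≤ 7+7=14
parity: l₁+l₂+l₃ = 16 is even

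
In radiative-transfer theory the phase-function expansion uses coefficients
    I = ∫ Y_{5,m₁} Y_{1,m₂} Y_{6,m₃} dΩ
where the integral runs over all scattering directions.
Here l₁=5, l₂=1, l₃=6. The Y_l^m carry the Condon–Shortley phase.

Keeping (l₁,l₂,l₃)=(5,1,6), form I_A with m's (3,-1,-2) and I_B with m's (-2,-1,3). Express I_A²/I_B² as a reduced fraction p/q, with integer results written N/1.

Shared (l₁,l₂,l₃)=(5,1,6): N and (l;000)² cancel in I_A²/I_B².
A: Δ = 0!·10!·2!/13! = 1/858; Racah Σ t=0..0: t=0:+1/161280 = 1/161280; ⇒ 3j(5 1 6; 3 -1 -2)² = 1/143, sgn +1
B: Δ = 0!·10!·2!/13! = 1/858; Racah Σ t=0..0: t=0:+1/60480 = 1/60480; ⇒ 3j(5 1 6; -2 -1 3)² = 6/143, sgn -1
I_A²/I_B² = (1/143)/(6/143) = 1/6

1/6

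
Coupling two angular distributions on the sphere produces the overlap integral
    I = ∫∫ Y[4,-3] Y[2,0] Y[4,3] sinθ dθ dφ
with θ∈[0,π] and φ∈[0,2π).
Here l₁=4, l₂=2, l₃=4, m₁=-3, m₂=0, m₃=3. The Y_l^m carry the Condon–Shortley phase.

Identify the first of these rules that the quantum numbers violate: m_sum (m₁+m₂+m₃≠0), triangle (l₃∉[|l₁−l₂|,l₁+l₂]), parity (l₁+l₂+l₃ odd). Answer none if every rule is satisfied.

azimuthal sum: -3 + 0 + 3 = 0  ✓
2 ≤ 4 ≤ 6 (triangle on l)  ✓
L = 4 + 2 + 4 = 10 (even)  ✓

none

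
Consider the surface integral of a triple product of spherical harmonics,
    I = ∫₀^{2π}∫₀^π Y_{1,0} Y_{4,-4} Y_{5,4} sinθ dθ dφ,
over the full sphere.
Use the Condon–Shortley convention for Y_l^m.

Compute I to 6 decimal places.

Rules hold: Σm=0, L=10 even, 3≤5≤5.
N = 3·9·11 = 297
Δ = 0!·2!·8!/11! = 1/495
Racah Σ t=0..0: t=0:+1/576 = 1/576
⇒ 3j(1 4 5; 0 0 0)² = 5/99, sgn -1
Racah Σ t=0..0: t=0:+1/40320 = 1/40320
⇒ 3j(1 4 5; 0 -4 4)² = 1/55, sgn -1
4πI² = N·(3j₀)²·(3jₘ)² = 3/11
I = +1·√(0.272727/4π) = 0.14731920

0.147319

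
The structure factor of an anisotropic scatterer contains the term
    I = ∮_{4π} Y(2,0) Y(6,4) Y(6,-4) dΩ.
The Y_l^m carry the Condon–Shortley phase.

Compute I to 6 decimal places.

-0.022938

Rules hold: Σm=0, L=14 even, 4≤6≤8.
N = 5·13·13 = 845
Δ = 2!·2!·10!/15! = 1/90090
Racah Σ t=0..2: t=0:+1/69120 t=1:−1/14400 t=2:+1/69120 = -7/172800
⇒ 3j(2 6 6; 0 0 0)² = 14/715, sgn -1
Racah Σ t=0..2: t=0:+1/14515200 t=1:−1/362880 t=2:+1/322560 = 1/2419200
⇒ 3j(2 6 6; 0 4 -4)² = 2/5005, sgn +1
4πI² = N·(3j₀)²·(3jₘ)² = 4/605
I = -1·√(0.00661157/4π) = -0.02293757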